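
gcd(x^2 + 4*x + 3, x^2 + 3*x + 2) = x + 1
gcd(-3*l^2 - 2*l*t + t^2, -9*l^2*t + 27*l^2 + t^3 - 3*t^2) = -3*l + t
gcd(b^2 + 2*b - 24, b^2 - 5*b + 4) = b - 4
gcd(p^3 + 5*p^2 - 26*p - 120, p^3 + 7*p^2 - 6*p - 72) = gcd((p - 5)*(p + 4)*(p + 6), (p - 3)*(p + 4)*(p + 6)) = p^2 + 10*p + 24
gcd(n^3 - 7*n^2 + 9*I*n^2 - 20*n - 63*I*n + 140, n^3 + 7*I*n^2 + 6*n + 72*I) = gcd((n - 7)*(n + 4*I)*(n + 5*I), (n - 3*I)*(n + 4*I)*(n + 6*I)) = n + 4*I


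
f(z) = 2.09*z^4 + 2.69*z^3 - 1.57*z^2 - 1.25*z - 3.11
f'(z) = 8.36*z^3 + 8.07*z^2 - 3.14*z - 1.25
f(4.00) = 673.97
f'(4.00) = 650.35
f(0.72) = -3.26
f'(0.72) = 3.79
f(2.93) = 201.45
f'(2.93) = 269.12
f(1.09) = 0.10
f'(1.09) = 15.74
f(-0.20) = -2.94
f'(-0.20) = -0.37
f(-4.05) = 359.80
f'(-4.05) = -411.52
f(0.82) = -2.76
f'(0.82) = 6.21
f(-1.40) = -3.79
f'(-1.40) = -3.98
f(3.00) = 220.93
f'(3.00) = 287.68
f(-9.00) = 11632.45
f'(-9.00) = -5413.76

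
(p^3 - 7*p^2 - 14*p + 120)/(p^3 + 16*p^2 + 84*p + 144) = (p^2 - 11*p + 30)/(p^2 + 12*p + 36)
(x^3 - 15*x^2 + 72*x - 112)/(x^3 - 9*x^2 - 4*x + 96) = (x^2 - 11*x + 28)/(x^2 - 5*x - 24)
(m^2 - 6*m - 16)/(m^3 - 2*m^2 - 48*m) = (m + 2)/(m*(m + 6))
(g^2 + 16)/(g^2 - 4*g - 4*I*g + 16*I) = (g + 4*I)/(g - 4)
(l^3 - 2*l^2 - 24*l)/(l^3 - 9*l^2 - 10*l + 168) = l/(l - 7)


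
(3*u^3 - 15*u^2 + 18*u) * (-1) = -3*u^3 + 15*u^2 - 18*u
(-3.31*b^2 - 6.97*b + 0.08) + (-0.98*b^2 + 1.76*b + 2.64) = -4.29*b^2 - 5.21*b + 2.72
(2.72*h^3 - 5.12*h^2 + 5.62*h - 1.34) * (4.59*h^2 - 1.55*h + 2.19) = 12.4848*h^5 - 27.7168*h^4 + 39.6886*h^3 - 26.0744*h^2 + 14.3848*h - 2.9346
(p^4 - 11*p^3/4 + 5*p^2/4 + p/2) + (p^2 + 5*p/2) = p^4 - 11*p^3/4 + 9*p^2/4 + 3*p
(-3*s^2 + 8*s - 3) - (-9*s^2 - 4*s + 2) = 6*s^2 + 12*s - 5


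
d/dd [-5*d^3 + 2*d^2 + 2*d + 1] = -15*d^2 + 4*d + 2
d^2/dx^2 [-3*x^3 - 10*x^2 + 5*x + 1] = -18*x - 20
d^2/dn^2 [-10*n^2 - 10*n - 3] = -20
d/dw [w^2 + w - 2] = 2*w + 1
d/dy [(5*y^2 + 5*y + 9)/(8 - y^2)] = (5*y^2 + 98*y + 40)/(y^4 - 16*y^2 + 64)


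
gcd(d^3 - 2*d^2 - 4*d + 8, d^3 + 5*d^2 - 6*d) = 1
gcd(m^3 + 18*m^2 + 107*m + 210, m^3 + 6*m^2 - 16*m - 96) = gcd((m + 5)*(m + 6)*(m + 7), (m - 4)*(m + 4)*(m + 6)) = m + 6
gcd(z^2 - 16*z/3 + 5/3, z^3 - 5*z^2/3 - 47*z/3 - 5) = z - 5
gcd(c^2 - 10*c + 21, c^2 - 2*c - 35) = c - 7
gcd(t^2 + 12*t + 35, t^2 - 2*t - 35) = t + 5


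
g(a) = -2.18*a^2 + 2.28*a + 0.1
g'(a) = 2.28 - 4.36*a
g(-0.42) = -1.24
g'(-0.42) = 4.11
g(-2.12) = -14.53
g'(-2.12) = 11.52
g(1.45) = -1.18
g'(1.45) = -4.04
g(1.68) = -2.22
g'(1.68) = -5.04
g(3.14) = -14.23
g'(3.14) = -11.41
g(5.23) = -47.60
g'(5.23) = -20.52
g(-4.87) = -62.71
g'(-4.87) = 23.51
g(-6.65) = -111.47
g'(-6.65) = 31.27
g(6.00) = -64.70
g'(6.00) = -23.88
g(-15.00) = -524.60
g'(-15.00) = 67.68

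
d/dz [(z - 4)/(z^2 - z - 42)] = (z^2 - z - (z - 4)*(2*z - 1) - 42)/(-z^2 + z + 42)^2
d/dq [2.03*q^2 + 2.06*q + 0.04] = 4.06*q + 2.06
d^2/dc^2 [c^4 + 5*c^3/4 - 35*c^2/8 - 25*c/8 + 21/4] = 12*c^2 + 15*c/2 - 35/4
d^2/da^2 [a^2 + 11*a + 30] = 2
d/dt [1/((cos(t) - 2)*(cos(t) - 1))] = (2*cos(t) - 3)*sin(t)/((cos(t) - 2)^2*(cos(t) - 1)^2)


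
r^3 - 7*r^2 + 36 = (r - 6)*(r - 3)*(r + 2)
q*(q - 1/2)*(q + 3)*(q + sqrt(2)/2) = q^4 + sqrt(2)*q^3/2 + 5*q^3/2 - 3*q^2/2 + 5*sqrt(2)*q^2/4 - 3*sqrt(2)*q/4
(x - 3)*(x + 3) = x^2 - 9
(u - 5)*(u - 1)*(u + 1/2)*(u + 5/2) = u^4 - 3*u^3 - 47*u^2/4 + 15*u/2 + 25/4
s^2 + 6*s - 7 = (s - 1)*(s + 7)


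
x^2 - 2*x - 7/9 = (x - 7/3)*(x + 1/3)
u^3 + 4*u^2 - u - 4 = (u - 1)*(u + 1)*(u + 4)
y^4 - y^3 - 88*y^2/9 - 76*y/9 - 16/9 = (y - 4)*(y + 1/3)*(y + 2/3)*(y + 2)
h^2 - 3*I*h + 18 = (h - 6*I)*(h + 3*I)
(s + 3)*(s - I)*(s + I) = s^3 + 3*s^2 + s + 3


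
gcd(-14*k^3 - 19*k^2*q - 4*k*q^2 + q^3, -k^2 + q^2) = k + q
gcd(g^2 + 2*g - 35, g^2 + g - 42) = g + 7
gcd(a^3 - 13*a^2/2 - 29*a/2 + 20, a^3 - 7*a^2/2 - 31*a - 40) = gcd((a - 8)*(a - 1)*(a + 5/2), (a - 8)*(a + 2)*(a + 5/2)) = a^2 - 11*a/2 - 20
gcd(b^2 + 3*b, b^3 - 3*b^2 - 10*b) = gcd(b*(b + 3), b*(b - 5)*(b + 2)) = b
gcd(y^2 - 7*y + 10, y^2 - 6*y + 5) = y - 5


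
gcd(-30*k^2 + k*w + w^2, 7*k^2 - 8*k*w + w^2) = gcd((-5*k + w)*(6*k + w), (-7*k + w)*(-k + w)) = 1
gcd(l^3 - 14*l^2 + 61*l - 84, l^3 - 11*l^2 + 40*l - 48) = l^2 - 7*l + 12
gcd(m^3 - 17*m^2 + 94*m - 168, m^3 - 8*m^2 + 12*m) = m - 6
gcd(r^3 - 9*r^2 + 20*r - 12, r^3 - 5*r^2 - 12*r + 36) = r^2 - 8*r + 12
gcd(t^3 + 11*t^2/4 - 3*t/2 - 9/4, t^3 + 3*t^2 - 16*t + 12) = t - 1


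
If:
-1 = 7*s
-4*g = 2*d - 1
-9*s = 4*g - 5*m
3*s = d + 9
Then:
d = -66/7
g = 139/28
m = 26/7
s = -1/7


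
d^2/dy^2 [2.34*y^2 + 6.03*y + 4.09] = 4.68000000000000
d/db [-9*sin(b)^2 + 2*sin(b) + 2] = 2*(1 - 9*sin(b))*cos(b)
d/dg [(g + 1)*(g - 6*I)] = 2*g + 1 - 6*I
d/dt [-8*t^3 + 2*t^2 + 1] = 4*t*(1 - 6*t)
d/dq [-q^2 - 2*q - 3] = -2*q - 2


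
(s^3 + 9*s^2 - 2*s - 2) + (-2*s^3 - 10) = -s^3 + 9*s^2 - 2*s - 12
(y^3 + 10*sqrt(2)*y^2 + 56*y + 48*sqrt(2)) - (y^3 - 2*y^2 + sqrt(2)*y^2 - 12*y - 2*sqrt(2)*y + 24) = 2*y^2 + 9*sqrt(2)*y^2 + 2*sqrt(2)*y + 68*y - 24 + 48*sqrt(2)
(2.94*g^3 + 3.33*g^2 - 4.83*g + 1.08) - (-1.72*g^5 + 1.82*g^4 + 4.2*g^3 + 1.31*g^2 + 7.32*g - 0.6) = 1.72*g^5 - 1.82*g^4 - 1.26*g^3 + 2.02*g^2 - 12.15*g + 1.68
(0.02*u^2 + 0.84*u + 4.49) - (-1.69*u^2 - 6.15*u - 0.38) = 1.71*u^2 + 6.99*u + 4.87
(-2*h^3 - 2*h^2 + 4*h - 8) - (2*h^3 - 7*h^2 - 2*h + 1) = -4*h^3 + 5*h^2 + 6*h - 9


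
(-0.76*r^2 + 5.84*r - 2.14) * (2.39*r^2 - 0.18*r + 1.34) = -1.8164*r^4 + 14.0944*r^3 - 7.1842*r^2 + 8.2108*r - 2.8676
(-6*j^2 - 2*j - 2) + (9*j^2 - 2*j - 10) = 3*j^2 - 4*j - 12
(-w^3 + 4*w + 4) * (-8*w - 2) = 8*w^4 + 2*w^3 - 32*w^2 - 40*w - 8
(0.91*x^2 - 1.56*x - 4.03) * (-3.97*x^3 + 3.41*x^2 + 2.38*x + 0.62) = -3.6127*x^5 + 9.2963*x^4 + 12.8453*x^3 - 16.8909*x^2 - 10.5586*x - 2.4986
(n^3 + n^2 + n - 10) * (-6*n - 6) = -6*n^4 - 12*n^3 - 12*n^2 + 54*n + 60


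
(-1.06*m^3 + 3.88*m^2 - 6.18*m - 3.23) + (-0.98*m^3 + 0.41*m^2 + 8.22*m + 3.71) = -2.04*m^3 + 4.29*m^2 + 2.04*m + 0.48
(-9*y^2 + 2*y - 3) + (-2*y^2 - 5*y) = -11*y^2 - 3*y - 3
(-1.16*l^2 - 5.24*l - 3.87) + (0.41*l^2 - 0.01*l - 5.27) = -0.75*l^2 - 5.25*l - 9.14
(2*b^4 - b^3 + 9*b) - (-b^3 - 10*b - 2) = 2*b^4 + 19*b + 2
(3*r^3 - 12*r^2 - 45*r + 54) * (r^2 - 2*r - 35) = 3*r^5 - 18*r^4 - 126*r^3 + 564*r^2 + 1467*r - 1890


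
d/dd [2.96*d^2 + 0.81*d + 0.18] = 5.92*d + 0.81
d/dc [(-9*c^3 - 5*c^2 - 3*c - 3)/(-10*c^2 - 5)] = (18*c^4 + 21*c^2 - 2*c + 3)/(5*(4*c^4 + 4*c^2 + 1))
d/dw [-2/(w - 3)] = 2/(w - 3)^2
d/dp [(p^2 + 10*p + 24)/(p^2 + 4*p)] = -6/p^2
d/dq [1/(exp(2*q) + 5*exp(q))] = (-2*exp(q) - 5)*exp(-q)/(exp(q) + 5)^2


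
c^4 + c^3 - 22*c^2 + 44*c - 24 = (c - 2)^2*(c - 1)*(c + 6)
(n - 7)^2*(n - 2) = n^3 - 16*n^2 + 77*n - 98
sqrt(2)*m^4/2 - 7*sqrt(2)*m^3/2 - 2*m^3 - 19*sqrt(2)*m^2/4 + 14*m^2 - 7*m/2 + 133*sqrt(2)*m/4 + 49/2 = (m - 7)*(m - 7*sqrt(2)/2)*(m + sqrt(2))*(sqrt(2)*m/2 + 1/2)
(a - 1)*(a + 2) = a^2 + a - 2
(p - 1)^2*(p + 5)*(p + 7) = p^4 + 10*p^3 + 12*p^2 - 58*p + 35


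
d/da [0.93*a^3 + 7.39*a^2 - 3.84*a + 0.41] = 2.79*a^2 + 14.78*a - 3.84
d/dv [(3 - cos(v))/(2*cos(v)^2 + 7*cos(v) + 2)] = (12*cos(v) - cos(2*v) + 22)*sin(v)/(7*cos(v) + cos(2*v) + 3)^2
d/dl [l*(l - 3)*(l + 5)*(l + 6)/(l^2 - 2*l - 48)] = 2*(l^3 - 11*l^2 - 16*l + 60)/(l^2 - 16*l + 64)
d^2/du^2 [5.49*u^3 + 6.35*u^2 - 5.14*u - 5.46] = 32.94*u + 12.7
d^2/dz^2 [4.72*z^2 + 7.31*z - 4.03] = 9.44000000000000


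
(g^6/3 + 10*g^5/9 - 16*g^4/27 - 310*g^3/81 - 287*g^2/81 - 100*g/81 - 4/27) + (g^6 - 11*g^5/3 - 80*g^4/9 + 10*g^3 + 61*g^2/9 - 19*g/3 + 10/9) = 4*g^6/3 - 23*g^5/9 - 256*g^4/27 + 500*g^3/81 + 262*g^2/81 - 613*g/81 + 26/27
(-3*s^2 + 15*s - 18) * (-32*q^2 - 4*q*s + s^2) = 96*q^2*s^2 - 480*q^2*s + 576*q^2 + 12*q*s^3 - 60*q*s^2 + 72*q*s - 3*s^4 + 15*s^3 - 18*s^2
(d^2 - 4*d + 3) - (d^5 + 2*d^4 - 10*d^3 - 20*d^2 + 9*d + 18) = -d^5 - 2*d^4 + 10*d^3 + 21*d^2 - 13*d - 15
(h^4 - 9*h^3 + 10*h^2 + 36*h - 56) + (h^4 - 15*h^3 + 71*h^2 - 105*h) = 2*h^4 - 24*h^3 + 81*h^2 - 69*h - 56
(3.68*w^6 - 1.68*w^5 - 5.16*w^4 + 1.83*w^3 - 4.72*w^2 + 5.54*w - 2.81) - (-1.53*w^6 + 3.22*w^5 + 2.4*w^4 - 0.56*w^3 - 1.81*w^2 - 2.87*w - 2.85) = 5.21*w^6 - 4.9*w^5 - 7.56*w^4 + 2.39*w^3 - 2.91*w^2 + 8.41*w + 0.04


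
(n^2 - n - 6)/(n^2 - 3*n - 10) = (n - 3)/(n - 5)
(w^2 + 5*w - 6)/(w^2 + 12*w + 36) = (w - 1)/(w + 6)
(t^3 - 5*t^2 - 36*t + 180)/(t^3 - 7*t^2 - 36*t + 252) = (t - 5)/(t - 7)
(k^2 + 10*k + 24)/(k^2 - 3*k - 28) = (k + 6)/(k - 7)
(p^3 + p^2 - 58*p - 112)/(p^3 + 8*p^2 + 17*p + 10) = (p^2 - p - 56)/(p^2 + 6*p + 5)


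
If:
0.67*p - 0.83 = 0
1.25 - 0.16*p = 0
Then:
No Solution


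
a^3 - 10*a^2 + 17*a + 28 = (a - 7)*(a - 4)*(a + 1)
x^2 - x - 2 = (x - 2)*(x + 1)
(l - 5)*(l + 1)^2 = l^3 - 3*l^2 - 9*l - 5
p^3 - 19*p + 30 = (p - 3)*(p - 2)*(p + 5)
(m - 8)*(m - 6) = m^2 - 14*m + 48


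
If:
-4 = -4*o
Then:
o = 1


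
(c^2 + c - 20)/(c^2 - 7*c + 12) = (c + 5)/(c - 3)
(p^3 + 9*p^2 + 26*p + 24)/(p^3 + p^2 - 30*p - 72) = (p + 2)/(p - 6)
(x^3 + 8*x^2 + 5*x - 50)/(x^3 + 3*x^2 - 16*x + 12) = (x^2 + 10*x + 25)/(x^2 + 5*x - 6)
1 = 1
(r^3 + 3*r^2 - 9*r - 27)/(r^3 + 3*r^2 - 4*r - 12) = (r^2 - 9)/(r^2 - 4)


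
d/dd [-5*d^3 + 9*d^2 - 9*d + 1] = -15*d^2 + 18*d - 9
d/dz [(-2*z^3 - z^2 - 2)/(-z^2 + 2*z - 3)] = 2*(z^4 - 4*z^3 + 8*z^2 + z + 2)/(z^4 - 4*z^3 + 10*z^2 - 12*z + 9)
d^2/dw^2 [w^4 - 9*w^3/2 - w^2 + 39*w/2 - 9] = 12*w^2 - 27*w - 2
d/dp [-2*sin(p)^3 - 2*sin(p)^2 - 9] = -2*(3*sin(p) + 2)*sin(p)*cos(p)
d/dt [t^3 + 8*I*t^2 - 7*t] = 3*t^2 + 16*I*t - 7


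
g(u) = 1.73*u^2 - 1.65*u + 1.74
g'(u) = 3.46*u - 1.65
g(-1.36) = 7.18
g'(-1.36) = -6.36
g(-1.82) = 10.47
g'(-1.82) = -7.95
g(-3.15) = 24.10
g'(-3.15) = -12.55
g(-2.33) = 14.98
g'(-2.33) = -9.71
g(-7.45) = 110.05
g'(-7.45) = -27.43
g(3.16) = 13.80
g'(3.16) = 9.28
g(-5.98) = 73.47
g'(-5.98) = -22.34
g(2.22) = 6.60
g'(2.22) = 6.03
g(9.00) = 127.02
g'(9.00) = 29.49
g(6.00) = 54.12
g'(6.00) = 19.11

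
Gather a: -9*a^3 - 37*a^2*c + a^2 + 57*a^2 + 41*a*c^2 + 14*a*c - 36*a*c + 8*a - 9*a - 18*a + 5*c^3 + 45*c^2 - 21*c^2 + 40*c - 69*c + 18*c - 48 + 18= -9*a^3 + a^2*(58 - 37*c) + a*(41*c^2 - 22*c - 19) + 5*c^3 + 24*c^2 - 11*c - 30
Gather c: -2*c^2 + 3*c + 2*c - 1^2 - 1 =-2*c^2 + 5*c - 2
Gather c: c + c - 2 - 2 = 2*c - 4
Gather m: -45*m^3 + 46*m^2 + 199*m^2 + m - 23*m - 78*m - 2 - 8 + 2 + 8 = -45*m^3 + 245*m^2 - 100*m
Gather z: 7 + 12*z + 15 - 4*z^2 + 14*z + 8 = -4*z^2 + 26*z + 30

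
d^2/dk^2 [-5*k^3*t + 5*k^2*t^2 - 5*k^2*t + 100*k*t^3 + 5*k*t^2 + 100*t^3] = 10*t*(-3*k + t - 1)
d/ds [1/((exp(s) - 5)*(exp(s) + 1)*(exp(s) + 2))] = -((exp(s) - 5)*(exp(s) + 1) + (exp(s) - 5)*(exp(s) + 2) + (exp(s) + 1)*(exp(s) + 2))/(4*(exp(s) - 5)^2*(exp(s) + 2)^2*cosh(s/2)^2)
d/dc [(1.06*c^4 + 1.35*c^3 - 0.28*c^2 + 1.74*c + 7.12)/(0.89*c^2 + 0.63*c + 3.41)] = (1.8868*c^5 + 3.2049*c^4 + 16.1594*c^3 + 12.0855*c^2 - 14.5832*c + 1.4478)/(0.7921*c^4 + 1.1214*c^3 + 6.4667*c^2 + 4.2966*c + 11.6281)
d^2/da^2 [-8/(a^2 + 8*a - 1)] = 16*(a^2 + 8*a - 4*(a + 4)^2 - 1)/(a^2 + 8*a - 1)^3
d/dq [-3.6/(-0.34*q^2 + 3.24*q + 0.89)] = (11.664 - 2.448*q)/(-0.34*q^2 + 3.24*q + 0.89)^2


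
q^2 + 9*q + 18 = (q + 3)*(q + 6)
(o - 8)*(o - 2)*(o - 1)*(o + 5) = o^4 - 6*o^3 - 29*o^2 + 114*o - 80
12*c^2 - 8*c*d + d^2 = (-6*c + d)*(-2*c + d)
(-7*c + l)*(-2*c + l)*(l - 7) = 14*c^2*l - 98*c^2 - 9*c*l^2 + 63*c*l + l^3 - 7*l^2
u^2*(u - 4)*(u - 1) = u^4 - 5*u^3 + 4*u^2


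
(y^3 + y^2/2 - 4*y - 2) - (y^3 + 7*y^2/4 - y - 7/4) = -5*y^2/4 - 3*y - 1/4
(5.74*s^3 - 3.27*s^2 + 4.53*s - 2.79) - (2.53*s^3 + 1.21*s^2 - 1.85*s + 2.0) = 3.21*s^3 - 4.48*s^2 + 6.38*s - 4.79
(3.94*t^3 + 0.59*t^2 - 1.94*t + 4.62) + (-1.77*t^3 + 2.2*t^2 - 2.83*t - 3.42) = 2.17*t^3 + 2.79*t^2 - 4.77*t + 1.2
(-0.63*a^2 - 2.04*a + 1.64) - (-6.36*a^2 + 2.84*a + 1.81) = 5.73*a^2 - 4.88*a - 0.17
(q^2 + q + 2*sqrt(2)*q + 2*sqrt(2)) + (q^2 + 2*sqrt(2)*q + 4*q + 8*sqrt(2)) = 2*q^2 + 5*q + 4*sqrt(2)*q + 10*sqrt(2)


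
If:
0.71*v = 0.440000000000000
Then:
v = 0.62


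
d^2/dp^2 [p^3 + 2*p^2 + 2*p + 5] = 6*p + 4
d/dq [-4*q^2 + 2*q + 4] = 2 - 8*q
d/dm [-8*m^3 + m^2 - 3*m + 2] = -24*m^2 + 2*m - 3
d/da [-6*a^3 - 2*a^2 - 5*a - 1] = -18*a^2 - 4*a - 5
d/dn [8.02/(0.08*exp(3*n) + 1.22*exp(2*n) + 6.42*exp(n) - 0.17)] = (-1.9248*exp(2*n) - 19.5688*exp(n) - 51.4884)*exp(n)/(0.08*exp(3*n) + 1.22*exp(2*n) + 6.42*exp(n) - 0.17)^2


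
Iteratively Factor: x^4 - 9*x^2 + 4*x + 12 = (x - 2)*(x^3 + 2*x^2 - 5*x - 6) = (x - 2)*(x + 3)*(x^2 - x - 2) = (x - 2)^2*(x + 3)*(x + 1)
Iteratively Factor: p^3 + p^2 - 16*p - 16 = (p + 1)*(p^2 - 16) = (p - 4)*(p + 1)*(p + 4)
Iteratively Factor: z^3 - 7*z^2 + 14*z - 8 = (z - 2)*(z^2 - 5*z + 4) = (z - 2)*(z - 1)*(z - 4)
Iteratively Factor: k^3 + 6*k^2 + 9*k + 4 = (k + 1)*(k^2 + 5*k + 4) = (k + 1)*(k + 4)*(k + 1)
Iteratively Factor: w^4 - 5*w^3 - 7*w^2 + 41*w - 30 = (w - 5)*(w^3 - 7*w + 6) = (w - 5)*(w + 3)*(w^2 - 3*w + 2) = (w - 5)*(w - 2)*(w + 3)*(w - 1)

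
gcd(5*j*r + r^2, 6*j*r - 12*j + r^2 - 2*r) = 1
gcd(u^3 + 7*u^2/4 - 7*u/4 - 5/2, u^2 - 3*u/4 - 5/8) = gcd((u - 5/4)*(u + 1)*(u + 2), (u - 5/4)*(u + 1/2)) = u - 5/4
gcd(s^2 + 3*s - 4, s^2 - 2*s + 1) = s - 1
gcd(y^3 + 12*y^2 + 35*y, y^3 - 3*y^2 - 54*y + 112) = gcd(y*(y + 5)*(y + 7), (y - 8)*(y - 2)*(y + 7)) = y + 7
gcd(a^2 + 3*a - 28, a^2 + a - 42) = a + 7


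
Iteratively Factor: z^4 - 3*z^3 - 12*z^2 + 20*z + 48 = (z - 3)*(z^3 - 12*z - 16) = (z - 4)*(z - 3)*(z^2 + 4*z + 4) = (z - 4)*(z - 3)*(z + 2)*(z + 2)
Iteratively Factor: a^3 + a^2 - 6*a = (a)*(a^2 + a - 6) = a*(a + 3)*(a - 2)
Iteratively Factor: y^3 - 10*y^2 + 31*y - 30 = (y - 2)*(y^2 - 8*y + 15) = (y - 5)*(y - 2)*(y - 3)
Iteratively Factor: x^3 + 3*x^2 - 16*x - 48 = (x - 4)*(x^2 + 7*x + 12) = (x - 4)*(x + 4)*(x + 3)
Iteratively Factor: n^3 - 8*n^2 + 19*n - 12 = (n - 1)*(n^2 - 7*n + 12) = (n - 4)*(n - 1)*(n - 3)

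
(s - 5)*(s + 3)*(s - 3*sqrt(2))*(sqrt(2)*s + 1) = sqrt(2)*s^4 - 5*s^3 - 2*sqrt(2)*s^3 - 18*sqrt(2)*s^2 + 10*s^2 + 6*sqrt(2)*s + 75*s + 45*sqrt(2)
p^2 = p^2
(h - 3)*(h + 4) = h^2 + h - 12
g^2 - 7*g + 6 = (g - 6)*(g - 1)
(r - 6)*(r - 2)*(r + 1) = r^3 - 7*r^2 + 4*r + 12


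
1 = 1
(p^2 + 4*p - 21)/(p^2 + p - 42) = (p - 3)/(p - 6)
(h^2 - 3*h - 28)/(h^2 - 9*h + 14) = (h + 4)/(h - 2)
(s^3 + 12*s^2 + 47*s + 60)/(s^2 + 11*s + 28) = (s^2 + 8*s + 15)/(s + 7)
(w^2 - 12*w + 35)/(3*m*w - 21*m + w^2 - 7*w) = (w - 5)/(3*m + w)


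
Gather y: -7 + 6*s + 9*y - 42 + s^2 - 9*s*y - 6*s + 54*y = s^2 + y*(63 - 9*s) - 49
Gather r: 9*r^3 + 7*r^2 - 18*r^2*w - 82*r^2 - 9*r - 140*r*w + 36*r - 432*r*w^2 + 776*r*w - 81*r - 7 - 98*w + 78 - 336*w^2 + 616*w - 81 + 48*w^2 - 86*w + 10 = 9*r^3 + r^2*(-18*w - 75) + r*(-432*w^2 + 636*w - 54) - 288*w^2 + 432*w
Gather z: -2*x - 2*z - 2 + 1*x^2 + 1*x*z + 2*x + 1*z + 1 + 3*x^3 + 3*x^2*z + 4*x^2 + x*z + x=3*x^3 + 5*x^2 + x + z*(3*x^2 + 2*x - 1) - 1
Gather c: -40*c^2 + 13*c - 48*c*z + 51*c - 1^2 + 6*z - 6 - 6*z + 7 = -40*c^2 + c*(64 - 48*z)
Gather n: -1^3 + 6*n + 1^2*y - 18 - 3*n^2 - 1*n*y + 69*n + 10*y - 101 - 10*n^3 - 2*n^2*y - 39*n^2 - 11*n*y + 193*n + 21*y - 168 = -10*n^3 + n^2*(-2*y - 42) + n*(268 - 12*y) + 32*y - 288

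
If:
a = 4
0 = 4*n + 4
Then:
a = 4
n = -1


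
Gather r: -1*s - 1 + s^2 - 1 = s^2 - s - 2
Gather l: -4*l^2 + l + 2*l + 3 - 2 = -4*l^2 + 3*l + 1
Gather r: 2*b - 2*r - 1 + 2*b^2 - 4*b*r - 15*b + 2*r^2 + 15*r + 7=2*b^2 - 13*b + 2*r^2 + r*(13 - 4*b) + 6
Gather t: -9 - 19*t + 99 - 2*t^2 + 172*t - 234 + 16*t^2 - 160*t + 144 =14*t^2 - 7*t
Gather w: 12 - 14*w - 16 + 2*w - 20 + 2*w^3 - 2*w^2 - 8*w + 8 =2*w^3 - 2*w^2 - 20*w - 16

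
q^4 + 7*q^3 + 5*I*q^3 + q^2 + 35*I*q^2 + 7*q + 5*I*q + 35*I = (q + 7)*(q - I)*(q + I)*(q + 5*I)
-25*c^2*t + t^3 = t*(-5*c + t)*(5*c + t)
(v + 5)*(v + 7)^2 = v^3 + 19*v^2 + 119*v + 245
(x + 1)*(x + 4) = x^2 + 5*x + 4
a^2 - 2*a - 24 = (a - 6)*(a + 4)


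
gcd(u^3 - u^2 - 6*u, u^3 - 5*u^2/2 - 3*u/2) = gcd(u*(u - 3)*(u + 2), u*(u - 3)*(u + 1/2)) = u^2 - 3*u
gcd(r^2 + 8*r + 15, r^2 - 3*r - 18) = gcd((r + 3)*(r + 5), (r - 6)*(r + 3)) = r + 3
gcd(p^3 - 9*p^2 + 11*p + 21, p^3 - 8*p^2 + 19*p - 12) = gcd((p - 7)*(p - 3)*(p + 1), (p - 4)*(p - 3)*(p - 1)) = p - 3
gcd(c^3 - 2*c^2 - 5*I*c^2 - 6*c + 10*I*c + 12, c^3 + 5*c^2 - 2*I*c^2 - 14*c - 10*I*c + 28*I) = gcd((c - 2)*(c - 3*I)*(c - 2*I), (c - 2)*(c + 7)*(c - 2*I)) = c^2 + c*(-2 - 2*I) + 4*I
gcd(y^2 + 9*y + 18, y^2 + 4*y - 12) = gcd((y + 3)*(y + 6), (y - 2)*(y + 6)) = y + 6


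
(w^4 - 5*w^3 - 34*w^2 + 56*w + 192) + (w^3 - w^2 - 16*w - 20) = w^4 - 4*w^3 - 35*w^2 + 40*w + 172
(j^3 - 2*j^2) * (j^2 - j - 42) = j^5 - 3*j^4 - 40*j^3 + 84*j^2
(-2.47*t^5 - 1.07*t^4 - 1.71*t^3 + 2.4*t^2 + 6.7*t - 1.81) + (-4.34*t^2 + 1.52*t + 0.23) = -2.47*t^5 - 1.07*t^4 - 1.71*t^3 - 1.94*t^2 + 8.22*t - 1.58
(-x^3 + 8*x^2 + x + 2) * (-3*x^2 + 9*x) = 3*x^5 - 33*x^4 + 69*x^3 + 3*x^2 + 18*x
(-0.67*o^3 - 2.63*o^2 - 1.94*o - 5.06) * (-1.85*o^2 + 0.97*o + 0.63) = 1.2395*o^5 + 4.2156*o^4 + 0.6158*o^3 + 5.8223*o^2 - 6.1304*o - 3.1878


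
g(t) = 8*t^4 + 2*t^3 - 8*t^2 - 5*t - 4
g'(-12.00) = -54245.00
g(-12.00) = 161336.00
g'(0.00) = -5.00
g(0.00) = -4.00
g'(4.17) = 2352.99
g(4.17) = 2400.05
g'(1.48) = 88.20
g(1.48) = 15.94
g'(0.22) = -7.89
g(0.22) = -5.45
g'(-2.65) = -515.97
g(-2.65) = 310.37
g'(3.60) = 1508.15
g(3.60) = 1311.32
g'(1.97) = 231.42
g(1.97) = 90.88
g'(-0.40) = 0.31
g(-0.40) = -3.20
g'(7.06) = 11441.77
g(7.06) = 20140.82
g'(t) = 32*t^3 + 6*t^2 - 16*t - 5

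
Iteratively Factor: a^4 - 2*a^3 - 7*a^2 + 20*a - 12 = (a + 3)*(a^3 - 5*a^2 + 8*a - 4) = (a - 2)*(a + 3)*(a^2 - 3*a + 2) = (a - 2)*(a - 1)*(a + 3)*(a - 2)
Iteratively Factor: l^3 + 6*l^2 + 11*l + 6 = (l + 1)*(l^2 + 5*l + 6) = (l + 1)*(l + 3)*(l + 2)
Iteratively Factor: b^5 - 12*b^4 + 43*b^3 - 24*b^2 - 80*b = (b - 4)*(b^4 - 8*b^3 + 11*b^2 + 20*b) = (b - 4)*(b + 1)*(b^3 - 9*b^2 + 20*b) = (b - 5)*(b - 4)*(b + 1)*(b^2 - 4*b) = b*(b - 5)*(b - 4)*(b + 1)*(b - 4)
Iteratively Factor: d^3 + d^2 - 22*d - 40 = (d + 2)*(d^2 - d - 20) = (d + 2)*(d + 4)*(d - 5)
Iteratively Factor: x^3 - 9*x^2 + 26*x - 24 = (x - 4)*(x^2 - 5*x + 6) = (x - 4)*(x - 2)*(x - 3)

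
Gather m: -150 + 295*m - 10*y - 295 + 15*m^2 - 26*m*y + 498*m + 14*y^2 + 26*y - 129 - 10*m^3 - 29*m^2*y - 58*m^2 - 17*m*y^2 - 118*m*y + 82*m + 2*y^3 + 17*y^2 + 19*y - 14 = -10*m^3 + m^2*(-29*y - 43) + m*(-17*y^2 - 144*y + 875) + 2*y^3 + 31*y^2 + 35*y - 588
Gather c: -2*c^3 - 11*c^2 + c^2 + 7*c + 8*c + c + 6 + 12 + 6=-2*c^3 - 10*c^2 + 16*c + 24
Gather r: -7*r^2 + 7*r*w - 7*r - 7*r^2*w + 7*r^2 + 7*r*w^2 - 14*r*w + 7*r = -7*r^2*w + r*(7*w^2 - 7*w)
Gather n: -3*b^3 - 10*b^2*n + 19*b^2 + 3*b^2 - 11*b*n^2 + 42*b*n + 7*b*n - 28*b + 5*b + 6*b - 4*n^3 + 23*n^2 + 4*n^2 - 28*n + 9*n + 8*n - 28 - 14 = -3*b^3 + 22*b^2 - 17*b - 4*n^3 + n^2*(27 - 11*b) + n*(-10*b^2 + 49*b - 11) - 42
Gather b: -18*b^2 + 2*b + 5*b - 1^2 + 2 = -18*b^2 + 7*b + 1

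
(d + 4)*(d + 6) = d^2 + 10*d + 24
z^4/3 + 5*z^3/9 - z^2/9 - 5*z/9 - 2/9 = (z/3 + 1/3)*(z - 1)*(z + 2/3)*(z + 1)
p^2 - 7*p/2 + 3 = (p - 2)*(p - 3/2)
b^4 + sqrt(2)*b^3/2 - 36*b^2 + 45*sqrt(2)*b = b*(b - 3*sqrt(2))*(b - 3*sqrt(2)/2)*(b + 5*sqrt(2))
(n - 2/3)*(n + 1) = n^2 + n/3 - 2/3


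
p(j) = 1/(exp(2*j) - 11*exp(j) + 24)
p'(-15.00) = 0.00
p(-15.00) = 0.04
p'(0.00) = 0.05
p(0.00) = 0.07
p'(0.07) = 0.05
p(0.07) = 0.07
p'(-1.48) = 0.01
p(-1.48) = 0.05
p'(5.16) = -0.00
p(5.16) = 0.00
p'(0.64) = 0.30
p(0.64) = 0.15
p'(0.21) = 0.07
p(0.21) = 0.08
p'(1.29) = 1.78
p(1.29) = -0.36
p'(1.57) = 0.20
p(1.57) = -0.17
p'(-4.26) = 0.00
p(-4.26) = 0.04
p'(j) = (-2*exp(2*j) + 11*exp(j))/(exp(2*j) - 11*exp(j) + 24)^2 = (11 - 2*exp(j))*exp(j)/(exp(2*j) - 11*exp(j) + 24)^2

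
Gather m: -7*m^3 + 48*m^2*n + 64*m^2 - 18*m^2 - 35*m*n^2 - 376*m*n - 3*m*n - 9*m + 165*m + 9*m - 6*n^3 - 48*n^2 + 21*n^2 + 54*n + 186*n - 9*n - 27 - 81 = -7*m^3 + m^2*(48*n + 46) + m*(-35*n^2 - 379*n + 165) - 6*n^3 - 27*n^2 + 231*n - 108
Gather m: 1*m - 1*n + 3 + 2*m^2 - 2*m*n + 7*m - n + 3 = 2*m^2 + m*(8 - 2*n) - 2*n + 6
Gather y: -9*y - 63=-9*y - 63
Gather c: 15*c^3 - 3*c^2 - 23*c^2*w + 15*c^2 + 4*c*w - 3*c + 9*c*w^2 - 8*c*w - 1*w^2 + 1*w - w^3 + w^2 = 15*c^3 + c^2*(12 - 23*w) + c*(9*w^2 - 4*w - 3) - w^3 + w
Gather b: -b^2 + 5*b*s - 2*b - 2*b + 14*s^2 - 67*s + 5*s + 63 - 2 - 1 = -b^2 + b*(5*s - 4) + 14*s^2 - 62*s + 60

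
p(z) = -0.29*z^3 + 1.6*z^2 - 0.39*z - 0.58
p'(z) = -0.87*z^2 + 3.2*z - 0.39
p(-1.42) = 4.03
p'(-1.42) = -6.69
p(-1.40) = 3.90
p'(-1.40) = -6.58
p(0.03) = -0.59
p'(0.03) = -0.29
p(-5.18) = 84.68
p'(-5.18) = -40.31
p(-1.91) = 8.02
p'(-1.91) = -9.68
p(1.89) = 2.44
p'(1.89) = 2.55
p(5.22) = -0.27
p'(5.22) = -7.39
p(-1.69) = 6.05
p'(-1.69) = -8.28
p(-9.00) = 343.94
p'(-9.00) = -99.66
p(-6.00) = 122.00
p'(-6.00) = -50.91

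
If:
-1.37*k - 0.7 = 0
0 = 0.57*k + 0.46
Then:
No Solution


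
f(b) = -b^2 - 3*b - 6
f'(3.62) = -10.24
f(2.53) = -19.99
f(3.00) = -24.00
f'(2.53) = -8.06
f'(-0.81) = -1.38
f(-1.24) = -3.82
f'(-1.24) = -0.52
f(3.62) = -29.96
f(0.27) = -6.88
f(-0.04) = -5.88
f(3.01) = -24.09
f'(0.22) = -3.44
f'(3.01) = -9.02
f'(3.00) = -9.00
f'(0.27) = -3.54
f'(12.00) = -27.00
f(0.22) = -6.71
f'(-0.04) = -2.92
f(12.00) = -186.00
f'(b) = -2*b - 3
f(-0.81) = -4.23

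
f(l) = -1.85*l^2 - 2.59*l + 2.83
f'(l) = -3.7*l - 2.59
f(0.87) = -0.82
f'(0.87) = -5.81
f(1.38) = -4.27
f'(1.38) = -7.70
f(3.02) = -21.86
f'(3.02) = -13.76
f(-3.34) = -9.16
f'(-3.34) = 9.77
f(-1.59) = 2.27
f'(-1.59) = 3.29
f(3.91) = -35.58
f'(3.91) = -17.06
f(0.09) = 2.58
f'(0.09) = -2.92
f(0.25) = 2.07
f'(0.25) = -3.52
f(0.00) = 2.83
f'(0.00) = -2.59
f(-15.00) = -374.57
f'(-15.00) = 52.91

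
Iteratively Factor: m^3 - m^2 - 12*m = (m)*(m^2 - m - 12) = m*(m + 3)*(m - 4)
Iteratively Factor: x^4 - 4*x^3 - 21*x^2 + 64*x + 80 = (x + 4)*(x^3 - 8*x^2 + 11*x + 20) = (x - 5)*(x + 4)*(x^2 - 3*x - 4) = (x - 5)*(x + 1)*(x + 4)*(x - 4)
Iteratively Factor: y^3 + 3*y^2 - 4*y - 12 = (y - 2)*(y^2 + 5*y + 6) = (y - 2)*(y + 3)*(y + 2)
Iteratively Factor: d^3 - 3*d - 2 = (d + 1)*(d^2 - d - 2) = (d - 2)*(d + 1)*(d + 1)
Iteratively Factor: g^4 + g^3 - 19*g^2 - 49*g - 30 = (g + 2)*(g^3 - g^2 - 17*g - 15) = (g + 1)*(g + 2)*(g^2 - 2*g - 15) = (g + 1)*(g + 2)*(g + 3)*(g - 5)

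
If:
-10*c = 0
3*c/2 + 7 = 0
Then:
No Solution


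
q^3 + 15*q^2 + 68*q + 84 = (q + 2)*(q + 6)*(q + 7)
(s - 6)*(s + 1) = s^2 - 5*s - 6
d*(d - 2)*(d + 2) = d^3 - 4*d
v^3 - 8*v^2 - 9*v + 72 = (v - 8)*(v - 3)*(v + 3)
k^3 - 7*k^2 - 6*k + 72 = (k - 6)*(k - 4)*(k + 3)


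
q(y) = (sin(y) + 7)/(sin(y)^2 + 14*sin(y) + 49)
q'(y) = (-2*sin(y)*cos(y) - 14*cos(y))*(sin(y) + 7)/(sin(y)^2 + 14*sin(y) + 49)^2 + cos(y)/(sin(y)^2 + 14*sin(y) + 49)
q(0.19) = 0.14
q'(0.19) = -0.02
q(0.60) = 0.13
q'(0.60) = -0.01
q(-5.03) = 0.13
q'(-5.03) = -0.00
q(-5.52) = 0.13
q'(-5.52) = -0.01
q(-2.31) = 0.16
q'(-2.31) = 0.02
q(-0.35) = 0.15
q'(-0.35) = -0.02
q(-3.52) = 0.14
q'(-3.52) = 0.02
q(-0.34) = 0.15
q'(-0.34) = -0.02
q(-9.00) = 0.15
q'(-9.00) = 0.02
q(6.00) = 0.15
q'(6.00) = -0.02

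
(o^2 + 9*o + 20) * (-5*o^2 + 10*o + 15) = -5*o^4 - 35*o^3 + 5*o^2 + 335*o + 300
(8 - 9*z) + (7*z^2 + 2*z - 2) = 7*z^2 - 7*z + 6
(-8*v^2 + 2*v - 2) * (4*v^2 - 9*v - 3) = -32*v^4 + 80*v^3 - 2*v^2 + 12*v + 6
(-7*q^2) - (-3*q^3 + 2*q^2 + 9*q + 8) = 3*q^3 - 9*q^2 - 9*q - 8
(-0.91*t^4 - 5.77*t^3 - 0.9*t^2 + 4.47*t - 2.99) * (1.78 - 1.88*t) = 1.7108*t^5 + 9.2278*t^4 - 8.5786*t^3 - 10.0056*t^2 + 13.5778*t - 5.3222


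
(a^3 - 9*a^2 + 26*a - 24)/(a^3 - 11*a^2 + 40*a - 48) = (a - 2)/(a - 4)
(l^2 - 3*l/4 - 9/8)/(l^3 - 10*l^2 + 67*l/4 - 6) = (4*l + 3)/(2*(2*l^2 - 17*l + 8))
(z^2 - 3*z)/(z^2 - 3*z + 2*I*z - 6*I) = z/(z + 2*I)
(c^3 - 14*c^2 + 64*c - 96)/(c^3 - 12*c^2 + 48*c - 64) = (c - 6)/(c - 4)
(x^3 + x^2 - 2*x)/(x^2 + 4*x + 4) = x*(x - 1)/(x + 2)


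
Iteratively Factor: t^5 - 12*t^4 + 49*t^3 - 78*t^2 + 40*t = (t - 1)*(t^4 - 11*t^3 + 38*t^2 - 40*t) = (t - 5)*(t - 1)*(t^3 - 6*t^2 + 8*t) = (t - 5)*(t - 4)*(t - 1)*(t^2 - 2*t) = (t - 5)*(t - 4)*(t - 2)*(t - 1)*(t)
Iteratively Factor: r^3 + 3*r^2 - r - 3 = (r - 1)*(r^2 + 4*r + 3) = (r - 1)*(r + 3)*(r + 1)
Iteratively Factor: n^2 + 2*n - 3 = (n + 3)*(n - 1)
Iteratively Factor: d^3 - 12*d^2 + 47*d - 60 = (d - 5)*(d^2 - 7*d + 12) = (d - 5)*(d - 3)*(d - 4)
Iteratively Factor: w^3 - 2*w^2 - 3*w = (w + 1)*(w^2 - 3*w) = w*(w + 1)*(w - 3)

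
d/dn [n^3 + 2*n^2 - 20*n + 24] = 3*n^2 + 4*n - 20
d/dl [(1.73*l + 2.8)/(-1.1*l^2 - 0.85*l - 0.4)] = (1.903*l^2 + 6.16*l + 1.688)/(1.21*l^4 + 1.87*l^3 + 1.6025*l^2 + 0.68*l + 0.16)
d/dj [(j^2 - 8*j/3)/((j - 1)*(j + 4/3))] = (27*j^2 - 24*j + 32)/(9*j^4 + 6*j^3 - 23*j^2 - 8*j + 16)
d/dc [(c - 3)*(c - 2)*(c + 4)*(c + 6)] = 4*c^3 + 15*c^2 - 40*c - 60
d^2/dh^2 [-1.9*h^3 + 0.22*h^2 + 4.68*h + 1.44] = 0.44 - 11.4*h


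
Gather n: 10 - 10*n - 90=-10*n - 80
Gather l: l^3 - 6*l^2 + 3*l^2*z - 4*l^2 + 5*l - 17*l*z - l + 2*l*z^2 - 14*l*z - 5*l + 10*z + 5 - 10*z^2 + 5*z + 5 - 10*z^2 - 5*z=l^3 + l^2*(3*z - 10) + l*(2*z^2 - 31*z - 1) - 20*z^2 + 10*z + 10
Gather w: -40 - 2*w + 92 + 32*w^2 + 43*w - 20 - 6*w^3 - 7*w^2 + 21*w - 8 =-6*w^3 + 25*w^2 + 62*w + 24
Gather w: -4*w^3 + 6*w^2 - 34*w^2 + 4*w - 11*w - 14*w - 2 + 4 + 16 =-4*w^3 - 28*w^2 - 21*w + 18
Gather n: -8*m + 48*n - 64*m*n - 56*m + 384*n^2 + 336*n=-64*m + 384*n^2 + n*(384 - 64*m)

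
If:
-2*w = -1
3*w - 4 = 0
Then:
No Solution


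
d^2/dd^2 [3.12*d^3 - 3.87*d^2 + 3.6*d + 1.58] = 18.72*d - 7.74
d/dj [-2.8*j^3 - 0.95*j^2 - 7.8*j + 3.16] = -8.4*j^2 - 1.9*j - 7.8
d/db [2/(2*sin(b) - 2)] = -cos(b)/(sin(b) - 1)^2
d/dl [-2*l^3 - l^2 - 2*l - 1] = -6*l^2 - 2*l - 2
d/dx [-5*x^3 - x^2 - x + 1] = -15*x^2 - 2*x - 1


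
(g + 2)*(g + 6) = g^2 + 8*g + 12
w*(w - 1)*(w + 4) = w^3 + 3*w^2 - 4*w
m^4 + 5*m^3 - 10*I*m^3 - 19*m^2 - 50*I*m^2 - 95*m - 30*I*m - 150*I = (m + 5)*(m - 6*I)*(m - 5*I)*(m + I)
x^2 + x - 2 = (x - 1)*(x + 2)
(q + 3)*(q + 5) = q^2 + 8*q + 15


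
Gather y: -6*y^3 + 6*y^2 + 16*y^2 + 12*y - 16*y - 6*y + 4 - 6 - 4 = -6*y^3 + 22*y^2 - 10*y - 6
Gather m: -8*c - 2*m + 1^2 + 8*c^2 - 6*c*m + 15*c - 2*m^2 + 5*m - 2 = 8*c^2 + 7*c - 2*m^2 + m*(3 - 6*c) - 1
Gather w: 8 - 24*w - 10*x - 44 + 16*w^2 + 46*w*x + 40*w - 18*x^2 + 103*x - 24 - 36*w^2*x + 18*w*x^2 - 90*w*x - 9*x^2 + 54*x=w^2*(16 - 36*x) + w*(18*x^2 - 44*x + 16) - 27*x^2 + 147*x - 60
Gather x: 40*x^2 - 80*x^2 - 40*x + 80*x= -40*x^2 + 40*x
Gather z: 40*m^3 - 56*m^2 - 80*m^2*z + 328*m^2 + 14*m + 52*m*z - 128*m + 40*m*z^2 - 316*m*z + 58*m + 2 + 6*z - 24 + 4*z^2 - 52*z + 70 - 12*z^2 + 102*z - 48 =40*m^3 + 272*m^2 - 56*m + z^2*(40*m - 8) + z*(-80*m^2 - 264*m + 56)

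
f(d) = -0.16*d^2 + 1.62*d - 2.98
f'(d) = 1.62 - 0.32*d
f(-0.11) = -3.16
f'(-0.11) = 1.66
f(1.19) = -1.28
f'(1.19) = 1.24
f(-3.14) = -9.64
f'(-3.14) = 2.62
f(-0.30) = -3.48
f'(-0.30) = 1.72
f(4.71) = 1.10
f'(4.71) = 0.11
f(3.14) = 0.53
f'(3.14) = 0.62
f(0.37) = -2.40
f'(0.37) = 1.50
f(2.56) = 0.12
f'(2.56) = 0.80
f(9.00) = -1.36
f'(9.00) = -1.26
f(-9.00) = -30.52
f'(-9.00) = 4.50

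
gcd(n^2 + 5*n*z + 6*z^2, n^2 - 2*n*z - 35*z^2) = 1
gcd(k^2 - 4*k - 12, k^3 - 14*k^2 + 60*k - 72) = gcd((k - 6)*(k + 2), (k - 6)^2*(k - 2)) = k - 6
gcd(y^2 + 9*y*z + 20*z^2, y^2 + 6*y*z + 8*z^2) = y + 4*z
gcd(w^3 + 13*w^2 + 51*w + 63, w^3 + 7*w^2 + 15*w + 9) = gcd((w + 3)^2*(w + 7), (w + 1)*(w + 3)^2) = w^2 + 6*w + 9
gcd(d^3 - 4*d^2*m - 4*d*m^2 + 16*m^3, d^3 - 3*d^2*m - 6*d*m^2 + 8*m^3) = d^2 - 2*d*m - 8*m^2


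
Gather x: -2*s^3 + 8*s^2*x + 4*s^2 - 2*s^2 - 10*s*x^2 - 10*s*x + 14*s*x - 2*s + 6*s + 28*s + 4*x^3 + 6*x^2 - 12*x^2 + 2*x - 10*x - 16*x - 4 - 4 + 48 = -2*s^3 + 2*s^2 + 32*s + 4*x^3 + x^2*(-10*s - 6) + x*(8*s^2 + 4*s - 24) + 40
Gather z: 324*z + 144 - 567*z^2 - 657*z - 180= -567*z^2 - 333*z - 36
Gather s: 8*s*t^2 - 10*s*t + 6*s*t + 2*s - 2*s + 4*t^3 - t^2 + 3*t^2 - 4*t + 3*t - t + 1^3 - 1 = s*(8*t^2 - 4*t) + 4*t^3 + 2*t^2 - 2*t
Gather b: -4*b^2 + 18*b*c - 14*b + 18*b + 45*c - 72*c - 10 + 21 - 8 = -4*b^2 + b*(18*c + 4) - 27*c + 3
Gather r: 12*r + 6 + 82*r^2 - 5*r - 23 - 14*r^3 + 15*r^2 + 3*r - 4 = -14*r^3 + 97*r^2 + 10*r - 21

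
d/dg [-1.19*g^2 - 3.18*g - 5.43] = -2.38*g - 3.18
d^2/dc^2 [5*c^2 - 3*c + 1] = 10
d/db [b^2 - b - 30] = 2*b - 1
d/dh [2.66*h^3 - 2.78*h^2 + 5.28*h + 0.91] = 7.98*h^2 - 5.56*h + 5.28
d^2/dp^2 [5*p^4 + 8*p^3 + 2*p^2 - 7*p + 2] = 60*p^2 + 48*p + 4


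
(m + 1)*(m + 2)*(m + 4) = m^3 + 7*m^2 + 14*m + 8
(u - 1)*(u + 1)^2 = u^3 + u^2 - u - 1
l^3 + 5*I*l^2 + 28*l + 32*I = (l - 4*I)*(l + I)*(l + 8*I)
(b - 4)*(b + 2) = b^2 - 2*b - 8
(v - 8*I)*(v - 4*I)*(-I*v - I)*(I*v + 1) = v^4 + v^3 - 13*I*v^3 - 44*v^2 - 13*I*v^2 - 44*v + 32*I*v + 32*I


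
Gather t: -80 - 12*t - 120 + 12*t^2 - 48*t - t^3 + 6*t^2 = -t^3 + 18*t^2 - 60*t - 200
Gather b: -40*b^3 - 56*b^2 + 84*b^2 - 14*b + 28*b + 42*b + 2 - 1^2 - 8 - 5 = -40*b^3 + 28*b^2 + 56*b - 12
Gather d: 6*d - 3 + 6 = 6*d + 3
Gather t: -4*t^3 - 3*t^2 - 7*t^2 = -4*t^3 - 10*t^2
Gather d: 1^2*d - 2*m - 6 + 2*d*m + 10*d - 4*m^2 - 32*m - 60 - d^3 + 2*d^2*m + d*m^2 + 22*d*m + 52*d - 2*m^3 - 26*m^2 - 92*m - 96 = -d^3 + 2*d^2*m + d*(m^2 + 24*m + 63) - 2*m^3 - 30*m^2 - 126*m - 162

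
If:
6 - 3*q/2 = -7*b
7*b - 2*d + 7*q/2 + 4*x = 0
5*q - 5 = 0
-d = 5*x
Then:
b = -9/14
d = -5/14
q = 1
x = 1/14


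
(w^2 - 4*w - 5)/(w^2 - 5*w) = (w + 1)/w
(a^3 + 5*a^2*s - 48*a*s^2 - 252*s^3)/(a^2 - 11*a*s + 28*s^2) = (-a^2 - 12*a*s - 36*s^2)/(-a + 4*s)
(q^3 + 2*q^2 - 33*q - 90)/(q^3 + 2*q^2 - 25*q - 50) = (q^2 - 3*q - 18)/(q^2 - 3*q - 10)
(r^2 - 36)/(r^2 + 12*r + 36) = (r - 6)/(r + 6)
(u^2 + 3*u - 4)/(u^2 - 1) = (u + 4)/(u + 1)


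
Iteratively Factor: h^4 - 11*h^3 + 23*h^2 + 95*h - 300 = (h - 5)*(h^3 - 6*h^2 - 7*h + 60) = (h - 5)^2*(h^2 - h - 12) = (h - 5)^2*(h - 4)*(h + 3)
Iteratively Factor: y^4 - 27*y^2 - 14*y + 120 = (y + 3)*(y^3 - 3*y^2 - 18*y + 40) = (y - 2)*(y + 3)*(y^2 - y - 20) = (y - 5)*(y - 2)*(y + 3)*(y + 4)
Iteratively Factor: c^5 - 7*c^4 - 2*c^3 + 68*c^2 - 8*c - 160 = (c - 5)*(c^4 - 2*c^3 - 12*c^2 + 8*c + 32) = (c - 5)*(c + 2)*(c^3 - 4*c^2 - 4*c + 16) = (c - 5)*(c - 4)*(c + 2)*(c^2 - 4) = (c - 5)*(c - 4)*(c + 2)^2*(c - 2)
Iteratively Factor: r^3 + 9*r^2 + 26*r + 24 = (r + 4)*(r^2 + 5*r + 6) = (r + 3)*(r + 4)*(r + 2)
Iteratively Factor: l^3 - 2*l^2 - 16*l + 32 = (l - 4)*(l^2 + 2*l - 8) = (l - 4)*(l - 2)*(l + 4)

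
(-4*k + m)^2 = 16*k^2 - 8*k*m + m^2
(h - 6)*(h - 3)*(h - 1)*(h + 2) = h^4 - 8*h^3 + 7*h^2 + 36*h - 36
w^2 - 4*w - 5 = (w - 5)*(w + 1)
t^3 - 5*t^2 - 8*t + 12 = (t - 6)*(t - 1)*(t + 2)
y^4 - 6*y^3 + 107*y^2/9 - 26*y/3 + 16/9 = (y - 8/3)*(y - 2)*(y - 1)*(y - 1/3)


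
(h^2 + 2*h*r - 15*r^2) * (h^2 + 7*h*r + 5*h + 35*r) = h^4 + 9*h^3*r + 5*h^3 - h^2*r^2 + 45*h^2*r - 105*h*r^3 - 5*h*r^2 - 525*r^3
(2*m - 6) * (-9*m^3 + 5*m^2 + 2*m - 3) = -18*m^4 + 64*m^3 - 26*m^2 - 18*m + 18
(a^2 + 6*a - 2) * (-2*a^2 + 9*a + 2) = -2*a^4 - 3*a^3 + 60*a^2 - 6*a - 4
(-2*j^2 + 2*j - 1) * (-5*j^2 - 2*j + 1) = 10*j^4 - 6*j^3 - j^2 + 4*j - 1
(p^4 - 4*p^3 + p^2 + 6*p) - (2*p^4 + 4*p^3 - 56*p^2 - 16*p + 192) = -p^4 - 8*p^3 + 57*p^2 + 22*p - 192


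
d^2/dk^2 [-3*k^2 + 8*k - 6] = -6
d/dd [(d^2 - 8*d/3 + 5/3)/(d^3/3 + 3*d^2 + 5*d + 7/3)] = (-3*d^3 + 19*d^2 + 83*d - 131)/(d^5 + 17*d^4 + 94*d^3 + 190*d^2 + 161*d + 49)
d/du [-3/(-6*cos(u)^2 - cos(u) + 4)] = 3*(12*cos(u) + 1)*sin(u)/(6*cos(u)^2 + cos(u) - 4)^2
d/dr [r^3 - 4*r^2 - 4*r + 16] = 3*r^2 - 8*r - 4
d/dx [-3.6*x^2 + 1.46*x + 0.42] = 1.46 - 7.2*x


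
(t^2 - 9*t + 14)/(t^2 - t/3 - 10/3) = 3*(t - 7)/(3*t + 5)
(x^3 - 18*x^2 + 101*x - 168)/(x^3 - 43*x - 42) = (x^2 - 11*x + 24)/(x^2 + 7*x + 6)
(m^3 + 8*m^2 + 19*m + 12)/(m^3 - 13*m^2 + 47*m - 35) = (m^3 + 8*m^2 + 19*m + 12)/(m^3 - 13*m^2 + 47*m - 35)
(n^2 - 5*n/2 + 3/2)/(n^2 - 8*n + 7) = (n - 3/2)/(n - 7)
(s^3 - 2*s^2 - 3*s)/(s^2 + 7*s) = (s^2 - 2*s - 3)/(s + 7)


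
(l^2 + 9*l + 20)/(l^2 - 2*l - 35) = (l + 4)/(l - 7)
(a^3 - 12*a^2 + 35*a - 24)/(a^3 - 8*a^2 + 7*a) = (a^2 - 11*a + 24)/(a*(a - 7))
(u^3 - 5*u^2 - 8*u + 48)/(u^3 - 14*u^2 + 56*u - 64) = (u^2 - u - 12)/(u^2 - 10*u + 16)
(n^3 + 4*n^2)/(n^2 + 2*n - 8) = n^2/(n - 2)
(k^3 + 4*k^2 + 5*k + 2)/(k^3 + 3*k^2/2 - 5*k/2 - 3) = 2*(k + 1)/(2*k - 3)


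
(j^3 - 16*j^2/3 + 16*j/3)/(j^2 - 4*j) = j - 4/3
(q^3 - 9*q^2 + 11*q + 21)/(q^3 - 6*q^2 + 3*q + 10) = (q^2 - 10*q + 21)/(q^2 - 7*q + 10)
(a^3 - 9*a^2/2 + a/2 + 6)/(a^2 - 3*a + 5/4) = 2*(2*a^3 - 9*a^2 + a + 12)/(4*a^2 - 12*a + 5)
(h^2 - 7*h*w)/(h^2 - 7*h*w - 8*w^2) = h*(-h + 7*w)/(-h^2 + 7*h*w + 8*w^2)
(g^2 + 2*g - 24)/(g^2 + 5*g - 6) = (g - 4)/(g - 1)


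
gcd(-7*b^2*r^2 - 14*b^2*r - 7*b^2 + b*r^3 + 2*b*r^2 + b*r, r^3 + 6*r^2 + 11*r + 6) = r + 1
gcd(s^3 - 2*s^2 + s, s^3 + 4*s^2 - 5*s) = s^2 - s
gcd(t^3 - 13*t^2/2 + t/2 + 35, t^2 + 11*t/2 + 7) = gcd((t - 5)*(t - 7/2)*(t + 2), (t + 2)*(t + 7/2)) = t + 2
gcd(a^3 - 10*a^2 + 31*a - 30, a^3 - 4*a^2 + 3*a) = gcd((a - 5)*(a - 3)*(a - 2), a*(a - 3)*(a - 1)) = a - 3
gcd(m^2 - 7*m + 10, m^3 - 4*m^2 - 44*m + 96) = m - 2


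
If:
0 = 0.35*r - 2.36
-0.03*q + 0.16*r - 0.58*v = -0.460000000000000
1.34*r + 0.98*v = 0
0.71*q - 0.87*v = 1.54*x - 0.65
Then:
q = 229.55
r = 6.74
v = -9.22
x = 111.46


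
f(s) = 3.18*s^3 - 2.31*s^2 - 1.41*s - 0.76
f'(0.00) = -1.41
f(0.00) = -0.76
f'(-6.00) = 369.75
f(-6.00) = -762.34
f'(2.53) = 47.97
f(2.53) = 32.38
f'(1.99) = 27.18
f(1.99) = 12.35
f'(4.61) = 180.04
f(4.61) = 255.20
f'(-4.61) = 222.63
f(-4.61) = -354.90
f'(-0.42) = 2.21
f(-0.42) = -0.81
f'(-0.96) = 11.82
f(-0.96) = -4.35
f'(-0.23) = 0.16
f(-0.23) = -0.60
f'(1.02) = 3.80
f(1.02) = -1.23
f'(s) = 9.54*s^2 - 4.62*s - 1.41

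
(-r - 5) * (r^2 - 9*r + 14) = -r^3 + 4*r^2 + 31*r - 70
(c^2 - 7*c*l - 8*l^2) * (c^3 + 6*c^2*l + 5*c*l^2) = c^5 - c^4*l - 45*c^3*l^2 - 83*c^2*l^3 - 40*c*l^4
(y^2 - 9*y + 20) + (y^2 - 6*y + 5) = 2*y^2 - 15*y + 25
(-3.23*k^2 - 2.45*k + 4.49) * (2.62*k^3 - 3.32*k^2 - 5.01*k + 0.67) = -8.4626*k^5 + 4.3046*k^4 + 36.0801*k^3 - 4.7964*k^2 - 24.1364*k + 3.0083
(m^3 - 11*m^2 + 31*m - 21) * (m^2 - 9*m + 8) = m^5 - 20*m^4 + 138*m^3 - 388*m^2 + 437*m - 168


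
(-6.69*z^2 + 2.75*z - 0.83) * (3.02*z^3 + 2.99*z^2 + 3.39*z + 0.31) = -20.2038*z^5 - 11.6981*z^4 - 16.9632*z^3 + 4.7669*z^2 - 1.9612*z - 0.2573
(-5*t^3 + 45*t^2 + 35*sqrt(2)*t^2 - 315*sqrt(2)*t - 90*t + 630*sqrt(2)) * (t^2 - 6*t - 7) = -5*t^5 + 35*sqrt(2)*t^4 + 75*t^4 - 525*sqrt(2)*t^3 - 325*t^3 + 225*t^2 + 2275*sqrt(2)*t^2 - 1575*sqrt(2)*t + 630*t - 4410*sqrt(2)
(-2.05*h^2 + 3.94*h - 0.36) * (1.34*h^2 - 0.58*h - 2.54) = -2.747*h^4 + 6.4686*h^3 + 2.4394*h^2 - 9.7988*h + 0.9144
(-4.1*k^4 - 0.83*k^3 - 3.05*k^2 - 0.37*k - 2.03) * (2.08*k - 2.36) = -8.528*k^5 + 7.9496*k^4 - 4.3852*k^3 + 6.4284*k^2 - 3.3492*k + 4.7908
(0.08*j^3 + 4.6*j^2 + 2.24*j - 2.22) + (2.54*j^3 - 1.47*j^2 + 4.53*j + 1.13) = 2.62*j^3 + 3.13*j^2 + 6.77*j - 1.09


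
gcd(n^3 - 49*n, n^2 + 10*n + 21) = n + 7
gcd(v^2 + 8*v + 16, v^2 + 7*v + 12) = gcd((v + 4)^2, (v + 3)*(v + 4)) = v + 4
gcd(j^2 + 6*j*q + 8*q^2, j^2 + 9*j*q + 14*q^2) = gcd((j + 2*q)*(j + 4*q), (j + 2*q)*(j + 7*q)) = j + 2*q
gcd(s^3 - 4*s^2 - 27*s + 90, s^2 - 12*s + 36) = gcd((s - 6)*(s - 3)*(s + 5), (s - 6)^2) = s - 6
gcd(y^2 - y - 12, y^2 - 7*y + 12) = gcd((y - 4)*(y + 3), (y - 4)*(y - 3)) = y - 4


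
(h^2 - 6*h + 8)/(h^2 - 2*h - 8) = (h - 2)/(h + 2)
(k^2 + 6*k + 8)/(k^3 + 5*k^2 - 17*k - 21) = (k^2 + 6*k + 8)/(k^3 + 5*k^2 - 17*k - 21)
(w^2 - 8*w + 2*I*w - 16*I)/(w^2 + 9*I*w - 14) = (w - 8)/(w + 7*I)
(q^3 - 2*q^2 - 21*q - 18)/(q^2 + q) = q - 3 - 18/q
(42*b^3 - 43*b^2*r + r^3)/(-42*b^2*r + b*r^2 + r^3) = (-b + r)/r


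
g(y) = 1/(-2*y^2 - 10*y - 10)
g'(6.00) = 0.00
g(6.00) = -0.00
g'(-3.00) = -0.50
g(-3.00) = 0.50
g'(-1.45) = 48.26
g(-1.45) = 3.39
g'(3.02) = 0.01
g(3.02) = -0.02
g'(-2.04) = 0.43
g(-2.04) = 0.48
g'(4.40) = 0.00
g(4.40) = -0.01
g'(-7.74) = -0.01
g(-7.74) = -0.02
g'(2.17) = 0.01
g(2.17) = -0.02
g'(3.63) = 0.00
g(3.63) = -0.01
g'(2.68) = 0.01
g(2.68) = -0.02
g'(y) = (4*y + 10)/(-2*y^2 - 10*y - 10)^2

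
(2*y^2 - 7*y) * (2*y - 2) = 4*y^3 - 18*y^2 + 14*y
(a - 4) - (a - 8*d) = 8*d - 4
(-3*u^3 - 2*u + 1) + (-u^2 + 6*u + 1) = -3*u^3 - u^2 + 4*u + 2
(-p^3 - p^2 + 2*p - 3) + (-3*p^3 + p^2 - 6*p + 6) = -4*p^3 - 4*p + 3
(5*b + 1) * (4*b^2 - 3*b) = 20*b^3 - 11*b^2 - 3*b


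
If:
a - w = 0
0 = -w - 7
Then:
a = -7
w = -7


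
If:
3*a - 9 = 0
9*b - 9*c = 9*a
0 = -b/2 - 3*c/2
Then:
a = 3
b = 9/4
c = -3/4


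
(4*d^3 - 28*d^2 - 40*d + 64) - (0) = 4*d^3 - 28*d^2 - 40*d + 64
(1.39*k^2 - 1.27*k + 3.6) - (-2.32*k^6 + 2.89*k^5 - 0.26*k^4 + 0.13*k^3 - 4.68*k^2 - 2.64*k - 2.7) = 2.32*k^6 - 2.89*k^5 + 0.26*k^4 - 0.13*k^3 + 6.07*k^2 + 1.37*k + 6.3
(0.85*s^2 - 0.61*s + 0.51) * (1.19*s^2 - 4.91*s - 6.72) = 1.0115*s^4 - 4.8994*s^3 - 2.11*s^2 + 1.5951*s - 3.4272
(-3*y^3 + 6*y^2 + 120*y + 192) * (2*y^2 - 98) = -6*y^5 + 12*y^4 + 534*y^3 - 204*y^2 - 11760*y - 18816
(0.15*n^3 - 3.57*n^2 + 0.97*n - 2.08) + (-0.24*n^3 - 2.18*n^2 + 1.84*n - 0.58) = -0.09*n^3 - 5.75*n^2 + 2.81*n - 2.66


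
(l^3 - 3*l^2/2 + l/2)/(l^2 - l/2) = l - 1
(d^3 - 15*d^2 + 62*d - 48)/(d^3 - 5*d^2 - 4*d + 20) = (d^3 - 15*d^2 + 62*d - 48)/(d^3 - 5*d^2 - 4*d + 20)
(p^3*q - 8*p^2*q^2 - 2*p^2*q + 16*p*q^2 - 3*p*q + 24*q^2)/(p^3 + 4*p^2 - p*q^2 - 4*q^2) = q*(p^3 - 8*p^2*q - 2*p^2 + 16*p*q - 3*p + 24*q)/(p^3 + 4*p^2 - p*q^2 - 4*q^2)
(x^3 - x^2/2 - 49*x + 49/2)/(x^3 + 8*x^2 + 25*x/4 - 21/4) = 2*(x - 7)/(2*x + 3)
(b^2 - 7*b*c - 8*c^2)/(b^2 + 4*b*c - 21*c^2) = (b^2 - 7*b*c - 8*c^2)/(b^2 + 4*b*c - 21*c^2)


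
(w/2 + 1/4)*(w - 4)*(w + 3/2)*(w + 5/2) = w^4/2 + w^3/4 - 49*w^2/8 - 169*w/16 - 15/4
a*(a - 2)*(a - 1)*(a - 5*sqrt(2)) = a^4 - 5*sqrt(2)*a^3 - 3*a^3 + 2*a^2 + 15*sqrt(2)*a^2 - 10*sqrt(2)*a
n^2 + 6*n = n*(n + 6)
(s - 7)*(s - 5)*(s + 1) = s^3 - 11*s^2 + 23*s + 35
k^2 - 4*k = k*(k - 4)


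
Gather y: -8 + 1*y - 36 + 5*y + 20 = 6*y - 24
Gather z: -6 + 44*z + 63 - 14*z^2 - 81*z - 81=-14*z^2 - 37*z - 24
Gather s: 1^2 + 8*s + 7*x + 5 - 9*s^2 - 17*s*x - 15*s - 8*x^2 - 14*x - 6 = -9*s^2 + s*(-17*x - 7) - 8*x^2 - 7*x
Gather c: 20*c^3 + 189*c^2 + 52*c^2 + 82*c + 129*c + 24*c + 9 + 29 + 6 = 20*c^3 + 241*c^2 + 235*c + 44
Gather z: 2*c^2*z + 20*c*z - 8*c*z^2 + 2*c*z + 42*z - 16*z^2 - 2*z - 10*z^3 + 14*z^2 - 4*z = -10*z^3 + z^2*(-8*c - 2) + z*(2*c^2 + 22*c + 36)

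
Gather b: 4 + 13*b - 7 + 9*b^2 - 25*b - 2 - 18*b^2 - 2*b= -9*b^2 - 14*b - 5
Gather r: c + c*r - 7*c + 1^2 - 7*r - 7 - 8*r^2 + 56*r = -6*c - 8*r^2 + r*(c + 49) - 6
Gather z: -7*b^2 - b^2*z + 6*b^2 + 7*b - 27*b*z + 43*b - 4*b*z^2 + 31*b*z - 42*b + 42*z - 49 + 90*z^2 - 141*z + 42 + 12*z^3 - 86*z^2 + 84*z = -b^2 + 8*b + 12*z^3 + z^2*(4 - 4*b) + z*(-b^2 + 4*b - 15) - 7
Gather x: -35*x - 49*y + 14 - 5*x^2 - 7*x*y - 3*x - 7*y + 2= -5*x^2 + x*(-7*y - 38) - 56*y + 16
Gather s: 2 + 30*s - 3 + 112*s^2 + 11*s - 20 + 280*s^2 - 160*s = 392*s^2 - 119*s - 21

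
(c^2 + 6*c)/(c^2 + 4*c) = (c + 6)/(c + 4)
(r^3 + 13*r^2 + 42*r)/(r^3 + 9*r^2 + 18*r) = (r + 7)/(r + 3)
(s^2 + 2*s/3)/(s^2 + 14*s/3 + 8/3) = s/(s + 4)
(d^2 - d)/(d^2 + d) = (d - 1)/(d + 1)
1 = 1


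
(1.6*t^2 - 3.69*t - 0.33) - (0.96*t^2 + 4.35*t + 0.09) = 0.64*t^2 - 8.04*t - 0.42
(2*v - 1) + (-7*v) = -5*v - 1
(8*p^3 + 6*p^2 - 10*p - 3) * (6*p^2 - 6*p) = 48*p^5 - 12*p^4 - 96*p^3 + 42*p^2 + 18*p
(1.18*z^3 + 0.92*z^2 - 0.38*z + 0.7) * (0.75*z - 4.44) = 0.885*z^4 - 4.5492*z^3 - 4.3698*z^2 + 2.2122*z - 3.108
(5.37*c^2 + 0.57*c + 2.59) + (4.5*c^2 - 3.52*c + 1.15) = 9.87*c^2 - 2.95*c + 3.74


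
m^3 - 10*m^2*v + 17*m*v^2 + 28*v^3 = (m - 7*v)*(m - 4*v)*(m + v)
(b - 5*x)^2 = b^2 - 10*b*x + 25*x^2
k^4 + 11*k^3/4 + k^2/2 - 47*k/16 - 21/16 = (k - 1)*(k + 1/2)*(k + 3/2)*(k + 7/4)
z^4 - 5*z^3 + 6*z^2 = z^2*(z - 3)*(z - 2)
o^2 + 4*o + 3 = (o + 1)*(o + 3)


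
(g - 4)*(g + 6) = g^2 + 2*g - 24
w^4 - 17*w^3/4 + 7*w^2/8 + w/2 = w*(w - 4)*(w - 1/2)*(w + 1/4)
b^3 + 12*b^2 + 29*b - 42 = (b - 1)*(b + 6)*(b + 7)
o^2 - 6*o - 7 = (o - 7)*(o + 1)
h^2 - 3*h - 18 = (h - 6)*(h + 3)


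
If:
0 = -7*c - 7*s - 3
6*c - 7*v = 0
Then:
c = 7*v/6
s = -7*v/6 - 3/7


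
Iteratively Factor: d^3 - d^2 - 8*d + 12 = (d - 2)*(d^2 + d - 6) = (d - 2)^2*(d + 3)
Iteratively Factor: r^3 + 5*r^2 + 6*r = (r + 3)*(r^2 + 2*r) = (r + 2)*(r + 3)*(r)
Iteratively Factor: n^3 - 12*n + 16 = (n - 2)*(n^2 + 2*n - 8) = (n - 2)*(n + 4)*(n - 2)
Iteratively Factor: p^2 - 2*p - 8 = (p - 4)*(p + 2)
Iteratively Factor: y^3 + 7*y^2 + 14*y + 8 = (y + 1)*(y^2 + 6*y + 8) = (y + 1)*(y + 4)*(y + 2)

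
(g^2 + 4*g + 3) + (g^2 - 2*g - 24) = 2*g^2 + 2*g - 21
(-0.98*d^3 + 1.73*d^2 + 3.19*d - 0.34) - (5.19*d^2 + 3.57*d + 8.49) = -0.98*d^3 - 3.46*d^2 - 0.38*d - 8.83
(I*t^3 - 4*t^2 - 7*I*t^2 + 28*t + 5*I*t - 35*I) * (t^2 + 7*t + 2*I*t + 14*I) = I*t^5 - 6*t^4 - 52*I*t^3 + 284*t^2 + 147*I*t + 490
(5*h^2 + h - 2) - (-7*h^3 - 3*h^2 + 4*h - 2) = 7*h^3 + 8*h^2 - 3*h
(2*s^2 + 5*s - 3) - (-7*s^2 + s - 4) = 9*s^2 + 4*s + 1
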